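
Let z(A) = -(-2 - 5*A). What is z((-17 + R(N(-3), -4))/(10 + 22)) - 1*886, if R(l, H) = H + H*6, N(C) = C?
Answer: -28513/32 ≈ -891.03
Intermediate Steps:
R(l, H) = 7*H (R(l, H) = H + 6*H = 7*H)
z(A) = 2 + 5*A
z((-17 + R(N(-3), -4))/(10 + 22)) - 1*886 = (2 + 5*((-17 + 7*(-4))/(10 + 22))) - 1*886 = (2 + 5*((-17 - 28)/32)) - 886 = (2 + 5*(-45*1/32)) - 886 = (2 + 5*(-45/32)) - 886 = (2 - 225/32) - 886 = -161/32 - 886 = -28513/32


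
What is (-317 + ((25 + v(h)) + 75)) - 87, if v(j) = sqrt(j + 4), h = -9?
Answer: -304 + I*sqrt(5) ≈ -304.0 + 2.2361*I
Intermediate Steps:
v(j) = sqrt(4 + j)
(-317 + ((25 + v(h)) + 75)) - 87 = (-317 + ((25 + sqrt(4 - 9)) + 75)) - 87 = (-317 + ((25 + sqrt(-5)) + 75)) - 87 = (-317 + ((25 + I*sqrt(5)) + 75)) - 87 = (-317 + (100 + I*sqrt(5))) - 87 = (-217 + I*sqrt(5)) - 87 = -304 + I*sqrt(5)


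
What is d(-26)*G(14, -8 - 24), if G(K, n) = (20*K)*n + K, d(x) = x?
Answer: 232596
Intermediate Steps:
G(K, n) = K + 20*K*n (G(K, n) = 20*K*n + K = K + 20*K*n)
d(-26)*G(14, -8 - 24) = -364*(1 + 20*(-8 - 24)) = -364*(1 + 20*(-32)) = -364*(1 - 640) = -364*(-639) = -26*(-8946) = 232596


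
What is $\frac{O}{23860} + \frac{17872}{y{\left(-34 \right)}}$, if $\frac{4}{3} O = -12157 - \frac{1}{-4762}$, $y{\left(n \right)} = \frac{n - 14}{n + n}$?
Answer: $\frac{34520362902983}{1363455840} \approx 25318.0$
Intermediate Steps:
$y{\left(n \right)} = \frac{-14 + n}{2 n}$
$O = - \frac{173674899}{19048}$ ($O = \frac{3 \left(-12157 - \frac{1}{-4762}\right)}{4} = \frac{3 \left(-12157 - - \frac{1}{4762}\right)}{4} = \frac{3 \left(-12157 + \frac{1}{4762}\right)}{4} = \frac{3}{4} \left(- \frac{57891633}{4762}\right) = - \frac{173674899}{19048} \approx -9117.8$)
$\frac{O}{23860} + \frac{17872}{y{\left(-34 \right)}} = - \frac{173674899}{19048 \cdot 23860} + \frac{17872}{\frac{1}{2} \frac{1}{-34} \left(-14 - 34\right)} = \left(- \frac{173674899}{19048}\right) \frac{1}{23860} + \frac{17872}{\frac{1}{2} \left(- \frac{1}{34}\right) \left(-48\right)} = - \frac{173674899}{454485280} + \frac{17872}{\frac{12}{17}} = - \frac{173674899}{454485280} + 17872 \cdot \frac{17}{12} = - \frac{173674899}{454485280} + \frac{75956}{3} = \frac{34520362902983}{1363455840}$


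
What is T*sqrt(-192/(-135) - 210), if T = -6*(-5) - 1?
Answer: 551*I*sqrt(130)/15 ≈ 418.82*I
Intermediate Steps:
T = 29 (T = 30 - 1 = 29)
T*sqrt(-192/(-135) - 210) = 29*sqrt(-192/(-135) - 210) = 29*sqrt(-192*(-1/135) - 210) = 29*sqrt(64/45 - 210) = 29*sqrt(-9386/45) = 29*(19*I*sqrt(130)/15) = 551*I*sqrt(130)/15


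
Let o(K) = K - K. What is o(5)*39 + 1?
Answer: 1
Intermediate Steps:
o(K) = 0
o(5)*39 + 1 = 0*39 + 1 = 0 + 1 = 1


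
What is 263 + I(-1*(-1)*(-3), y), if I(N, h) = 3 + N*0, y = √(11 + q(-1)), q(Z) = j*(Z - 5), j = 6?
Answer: 266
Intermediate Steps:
q(Z) = -30 + 6*Z (q(Z) = 6*(Z - 5) = 6*(-5 + Z) = -30 + 6*Z)
y = 5*I (y = √(11 + (-30 + 6*(-1))) = √(11 + (-30 - 6)) = √(11 - 36) = √(-25) = 5*I ≈ 5.0*I)
I(N, h) = 3 (I(N, h) = 3 + 0 = 3)
263 + I(-1*(-1)*(-3), y) = 263 + 3 = 266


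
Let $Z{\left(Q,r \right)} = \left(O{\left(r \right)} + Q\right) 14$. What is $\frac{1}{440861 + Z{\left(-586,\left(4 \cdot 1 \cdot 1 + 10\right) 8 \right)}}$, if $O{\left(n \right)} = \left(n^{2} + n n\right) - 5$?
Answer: $\frac{1}{783819} \approx 1.2758 \cdot 10^{-6}$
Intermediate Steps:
$O{\left(n \right)} = -5 + 2 n^{2}$ ($O{\left(n \right)} = \left(n^{2} + n^{2}\right) - 5 = 2 n^{2} - 5 = -5 + 2 n^{2}$)
$Z{\left(Q,r \right)} = -70 + 14 Q + 28 r^{2}$ ($Z{\left(Q,r \right)} = \left(\left(-5 + 2 r^{2}\right) + Q\right) 14 = \left(-5 + Q + 2 r^{2}\right) 14 = -70 + 14 Q + 28 r^{2}$)
$\frac{1}{440861 + Z{\left(-586,\left(4 \cdot 1 \cdot 1 + 10\right) 8 \right)}} = \frac{1}{440861 + \left(-70 + 14 \left(-586\right) + 28 \left(\left(4 \cdot 1 \cdot 1 + 10\right) 8\right)^{2}\right)} = \frac{1}{440861 - \left(8274 - 28 \cdot 64 \left(4 \cdot 1 + 10\right)^{2}\right)} = \frac{1}{440861 - \left(8274 - 28 \cdot 64 \left(4 + 10\right)^{2}\right)} = \frac{1}{440861 - \left(8274 - 351232\right)} = \frac{1}{440861 - -342958} = \frac{1}{440861 + 342958} = \frac{1}{783819}$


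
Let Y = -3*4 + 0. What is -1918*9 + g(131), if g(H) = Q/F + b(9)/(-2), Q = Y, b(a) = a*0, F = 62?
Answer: -535128/31 ≈ -17262.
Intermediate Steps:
b(a) = 0
Y = -12 (Y = -12 + 0 = -12)
Q = -12
g(H) = -6/31 (g(H) = -12/62 + 0/(-2) = -12*1/62 + 0*(-½) = -6/31 + 0 = -6/31)
-1918*9 + g(131) = -1918*9 - 6/31 = -17262 - 6/31 = -535128/31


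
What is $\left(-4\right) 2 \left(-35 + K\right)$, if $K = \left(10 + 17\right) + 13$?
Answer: $-40$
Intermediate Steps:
$K = 40$ ($K = 27 + 13 = 40$)
$\left(-4\right) 2 \left(-35 + K\right) = \left(-4\right) 2 \left(-35 + 40\right) = \left(-8\right) 5 = -40$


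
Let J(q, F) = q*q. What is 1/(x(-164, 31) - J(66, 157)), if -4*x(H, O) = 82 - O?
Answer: -4/17475 ≈ -0.00022890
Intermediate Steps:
x(H, O) = -41/2 + O/4 (x(H, O) = -(82 - O)/4 = -41/2 + O/4)
J(q, F) = q²
1/(x(-164, 31) - J(66, 157)) = 1/((-41/2 + (¼)*31) - 1*66²) = 1/((-41/2 + 31/4) - 1*4356) = 1/(-51/4 - 4356) = 1/(-17475/4) = -4/17475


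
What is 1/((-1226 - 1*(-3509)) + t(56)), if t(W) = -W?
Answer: 1/2227 ≈ 0.00044903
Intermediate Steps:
1/((-1226 - 1*(-3509)) + t(56)) = 1/((-1226 - 1*(-3509)) - 1*56) = 1/((-1226 + 3509) - 56) = 1/(2283 - 56) = 1/2227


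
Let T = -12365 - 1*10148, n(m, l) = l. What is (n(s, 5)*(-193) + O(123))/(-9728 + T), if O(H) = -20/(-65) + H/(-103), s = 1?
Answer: 1293322/43170699 ≈ 0.029958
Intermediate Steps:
T = -22513 (T = -12365 - 10148 = -22513)
O(H) = 4/13 - H/103 (O(H) = -20*(-1/65) + H*(-1/103) = 4/13 - H/103)
(n(s, 5)*(-193) + O(123))/(-9728 + T) = (5*(-193) + (4/13 - 1/103*123))/(-9728 - 22513) = (-965 + (4/13 - 123/103))/(-32241) = (-965 - 1187/1339)*(-1/32241) = -1293322/1339*(-1/32241) = 1293322/43170699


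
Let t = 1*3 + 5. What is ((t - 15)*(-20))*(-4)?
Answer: -560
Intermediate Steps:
t = 8 (t = 3 + 5 = 8)
((t - 15)*(-20))*(-4) = ((8 - 15)*(-20))*(-4) = -7*(-20)*(-4) = 140*(-4) = -560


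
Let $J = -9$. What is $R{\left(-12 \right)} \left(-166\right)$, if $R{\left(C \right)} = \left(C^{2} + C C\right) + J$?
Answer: $-46314$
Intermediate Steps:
$R{\left(C \right)} = -9 + 2 C^{2}$ ($R{\left(C \right)} = \left(C^{2} + C C\right) - 9 = \left(C^{2} + C^{2}\right) - 9 = 2 C^{2} - 9 = -9 + 2 C^{2}$)
$R{\left(-12 \right)} \left(-166\right) = \left(-9 + 2 \left(-12\right)^{2}\right) \left(-166\right) = \left(-9 + 2 \cdot 144\right) \left(-166\right) = \left(-9 + 288\right) \left(-166\right) = 279 \left(-166\right) = -46314$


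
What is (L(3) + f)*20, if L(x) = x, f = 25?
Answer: 560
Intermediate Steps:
(L(3) + f)*20 = (3 + 25)*20 = 28*20 = 560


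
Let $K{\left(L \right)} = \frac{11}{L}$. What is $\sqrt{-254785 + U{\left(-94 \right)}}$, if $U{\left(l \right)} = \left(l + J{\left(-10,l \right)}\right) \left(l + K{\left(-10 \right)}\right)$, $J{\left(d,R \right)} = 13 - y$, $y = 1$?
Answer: $\frac{i \sqrt{6174670}}{5} \approx 496.98 i$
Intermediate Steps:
$J{\left(d,R \right)} = 12$ ($J{\left(d,R \right)} = 13 - 1 = 12$)
$U{\left(l \right)} = \left(12 + l\right) \left(- \frac{11}{10} + l\right)$ ($U{\left(l \right)} = \left(l + 12\right) \left(l + \frac{11}{-10}\right) = \left(12 + l\right) \left(l + 11 \left(- \frac{1}{10}\right)\right) = \left(12 + l\right) \left(l - \frac{11}{10}\right) = \left(12 + l\right) \left(- \frac{11}{10} + l\right)$)
$\sqrt{-254785 + U{\left(-94 \right)}} = \sqrt{-254785 + \left(- \frac{66}{5} + \left(-94\right)^{2} + \frac{109}{10} \left(-94\right)\right)} = \sqrt{-254785 - - \frac{38991}{5}} = \sqrt{-254785 + \frac{38991}{5}} = \sqrt{- \frac{1234934}{5}} = \frac{i \sqrt{6174670}}{5}$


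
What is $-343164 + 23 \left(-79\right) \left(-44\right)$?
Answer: $-263216$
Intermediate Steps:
$-343164 + 23 \left(-79\right) \left(-44\right) = -343164 - -79948 = -343164 + 79948 = -263216$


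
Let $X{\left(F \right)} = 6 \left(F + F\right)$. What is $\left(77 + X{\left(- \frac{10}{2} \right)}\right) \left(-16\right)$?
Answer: $-272$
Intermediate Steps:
$X{\left(F \right)} = 12 F$ ($X{\left(F \right)} = 6 \cdot 2 F = 12 F$)
$\left(77 + X{\left(- \frac{10}{2} \right)}\right) \left(-16\right) = \left(77 + 12 \left(- \frac{10}{2}\right)\right) \left(-16\right) = \left(77 + 12 \left(\left(-10\right) \frac{1}{2}\right)\right) \left(-16\right) = \left(77 + 12 \left(-5\right)\right) \left(-16\right) = \left(77 - 60\right) \left(-16\right) = 17 \left(-16\right) = -272$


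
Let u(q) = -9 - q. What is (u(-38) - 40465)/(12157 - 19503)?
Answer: 20218/3673 ≈ 5.5045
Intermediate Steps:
(u(-38) - 40465)/(12157 - 19503) = ((-9 - 1*(-38)) - 40465)/(12157 - 19503) = ((-9 + 38) - 40465)/(-7346) = (29 - 40465)*(-1/7346) = -40436*(-1/7346) = 20218/3673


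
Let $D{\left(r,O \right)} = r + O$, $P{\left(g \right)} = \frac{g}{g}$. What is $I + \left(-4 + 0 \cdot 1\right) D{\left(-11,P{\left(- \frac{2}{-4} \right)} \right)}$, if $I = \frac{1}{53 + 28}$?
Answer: $\frac{3241}{81} \approx 40.012$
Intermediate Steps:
$P{\left(g \right)} = 1$
$D{\left(r,O \right)} = O + r$
$I = \frac{1}{81} \approx 0.012346$
$I + \left(-4 + 0 \cdot 1\right) D{\left(-11,P{\left(- \frac{2}{-4} \right)} \right)} = \frac{1}{81} + \left(-4 + 0 \cdot 1\right) \left(1 - 11\right) = \frac{1}{81} + \left(-4 + 0\right) \left(-10\right) = \frac{1}{81} - -40 = \frac{1}{81} + 40 = \frac{3241}{81}$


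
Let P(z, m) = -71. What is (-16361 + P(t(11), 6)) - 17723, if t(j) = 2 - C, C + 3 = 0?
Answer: -34155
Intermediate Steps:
C = -3 (C = -3 + 0 = -3)
t(j) = 5 (t(j) = 2 - 1*(-3) = 2 + 3 = 5)
(-16361 + P(t(11), 6)) - 17723 = (-16361 - 71) - 17723 = -16432 - 17723 = -34155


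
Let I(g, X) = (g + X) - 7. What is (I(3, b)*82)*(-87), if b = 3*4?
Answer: -57072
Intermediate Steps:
b = 12
I(g, X) = -7 + X + g (I(g, X) = (X + g) - 7 = -7 + X + g)
(I(3, b)*82)*(-87) = ((-7 + 12 + 3)*82)*(-87) = (8*82)*(-87) = 656*(-87) = -57072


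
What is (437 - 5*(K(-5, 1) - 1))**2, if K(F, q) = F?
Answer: 218089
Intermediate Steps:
(437 - 5*(K(-5, 1) - 1))**2 = (437 - 5*(-5 - 1))**2 = (437 - 5*(-6))**2 = (437 + 30)**2 = 467**2 = 218089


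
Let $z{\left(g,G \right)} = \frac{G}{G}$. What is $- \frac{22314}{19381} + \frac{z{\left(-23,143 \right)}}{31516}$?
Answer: $- \frac{703228643}{610811596} \approx -1.1513$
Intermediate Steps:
$z{\left(g,G \right)} = 1$
$- \frac{22314}{19381} + \frac{z{\left(-23,143 \right)}}{31516} = - \frac{22314}{19381} + 1 \cdot \frac{1}{31516} = \left(-22314\right) \frac{1}{19381} + 1 \cdot \frac{1}{31516} = - \frac{22314}{19381} + \frac{1}{31516} = - \frac{703228643}{610811596}$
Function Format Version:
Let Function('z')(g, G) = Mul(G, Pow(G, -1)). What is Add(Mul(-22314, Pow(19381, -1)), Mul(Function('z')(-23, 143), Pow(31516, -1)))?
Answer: Rational(-703228643, 610811596) ≈ -1.1513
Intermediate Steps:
Function('z')(g, G) = 1
Add(Mul(-22314, Pow(19381, -1)), Mul(Function('z')(-23, 143), Pow(31516, -1))) = Add(Mul(-22314, Pow(19381, -1)), Mul(1, Pow(31516, -1))) = Add(Mul(-22314, Rational(1, 19381)), Mul(1, Rational(1, 31516))) = Add(Rational(-22314, 19381), Rational(1, 31516)) = Rational(-703228643, 610811596)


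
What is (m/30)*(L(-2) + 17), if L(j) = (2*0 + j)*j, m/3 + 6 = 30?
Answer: 252/5 ≈ 50.400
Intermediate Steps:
m = 72 (m = -18 + 3*30 = -18 + 90 = 72)
L(j) = j² (L(j) = (0 + j)*j = j*j = j²)
(m/30)*(L(-2) + 17) = (72/30)*((-2)² + 17) = (72*(1/30))*(4 + 17) = (12/5)*21 = 252/5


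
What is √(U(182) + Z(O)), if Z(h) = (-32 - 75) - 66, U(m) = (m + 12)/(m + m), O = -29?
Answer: I*√5712798/182 ≈ 13.133*I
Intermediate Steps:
U(m) = (12 + m)/(2*m) (U(m) = (12 + m)/((2*m)) = (12 + m)*(1/(2*m)) = (12 + m)/(2*m))
Z(h) = -173 (Z(h) = -107 - 66 = -173)
√(U(182) + Z(O)) = √((½)*(12 + 182)/182 - 173) = √((½)*(1/182)*194 - 173) = √(97/182 - 173) = √(-31389/182) = I*√5712798/182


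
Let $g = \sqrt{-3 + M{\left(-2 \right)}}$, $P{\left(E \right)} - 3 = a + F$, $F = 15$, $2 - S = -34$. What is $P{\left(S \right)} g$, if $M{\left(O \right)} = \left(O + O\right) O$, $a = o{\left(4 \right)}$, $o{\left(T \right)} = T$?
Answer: $22 \sqrt{5} \approx 49.193$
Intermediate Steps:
$S = 36$ ($S = 2 - -34 = 2 + 34 = 36$)
$a = 4$
$M{\left(O \right)} = 2 O^{2}$ ($M{\left(O \right)} = 2 O O = 2 O^{2}$)
$P{\left(E \right)} = 22$ ($P{\left(E \right)} = 3 + \left(4 + 15\right) = 3 + 19 = 22$)
$g = \sqrt{5}$ ($g = \sqrt{-3 + 2 \left(-2\right)^{2}} = \sqrt{-3 + 2 \cdot 4} = \sqrt{-3 + 8} = \sqrt{5} \approx 2.2361$)
$P{\left(S \right)} g = 22 \sqrt{5}$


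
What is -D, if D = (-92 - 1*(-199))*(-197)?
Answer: 21079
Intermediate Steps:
D = -21079 (D = (-92 + 199)*(-197) = 107*(-197) = -21079)
-D = -1*(-21079) = 21079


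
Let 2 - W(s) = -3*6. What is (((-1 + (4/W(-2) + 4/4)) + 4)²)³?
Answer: 85766121/15625 ≈ 5489.0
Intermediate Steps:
W(s) = 20 (W(s) = 2 - (-3)*6 = 2 - 1*(-18) = 2 + 18 = 20)
(((-1 + (4/W(-2) + 4/4)) + 4)²)³ = (((-1 + (4/20 + 4/4)) + 4)²)³ = (((-1 + (4*(1/20) + 4*(¼))) + 4)²)³ = (((-1 + (⅕ + 1)) + 4)²)³ = (((-1 + 6/5) + 4)²)³ = ((⅕ + 4)²)³ = ((21/5)²)³ = (441/25)³ = 85766121/15625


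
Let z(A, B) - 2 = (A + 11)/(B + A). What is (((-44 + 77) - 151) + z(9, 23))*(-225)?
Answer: 207675/8 ≈ 25959.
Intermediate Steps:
z(A, B) = 2 + (11 + A)/(A + B) (z(A, B) = 2 + (A + 11)/(B + A) = 2 + (11 + A)/(A + B))
(((-44 + 77) - 151) + z(9, 23))*(-225) = (((-44 + 77) - 151) + (11 + 2*23 + 3*9)/(9 + 23))*(-225) = ((33 - 151) + (11 + 46 + 27)/32)*(-225) = (-118 + (1/32)*84)*(-225) = (-118 + 21/8)*(-225) = -923/8*(-225) = 207675/8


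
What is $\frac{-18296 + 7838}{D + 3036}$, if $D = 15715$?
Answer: $- \frac{10458}{18751} \approx -0.55773$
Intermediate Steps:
$\frac{-18296 + 7838}{D + 3036} = \frac{-18296 + 7838}{15715 + 3036} = - \frac{10458}{18751}$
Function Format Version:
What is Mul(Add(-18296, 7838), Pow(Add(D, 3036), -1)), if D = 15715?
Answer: Rational(-10458, 18751) ≈ -0.55773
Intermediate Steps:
Mul(Add(-18296, 7838), Pow(Add(D, 3036), -1)) = Mul(Add(-18296, 7838), Pow(Add(15715, 3036), -1)) = Mul(-10458, Pow(18751, -1)) = Mul(-10458, Rational(1, 18751)) = Rational(-10458, 18751)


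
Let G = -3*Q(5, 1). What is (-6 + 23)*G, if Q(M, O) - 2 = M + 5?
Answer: -612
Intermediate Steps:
Q(M, O) = 7 + M (Q(M, O) = 2 + (M + 5) = 2 + (5 + M) = 7 + M)
G = -36 (G = -3*(7 + 5) = -3*12 = -36)
(-6 + 23)*G = (-6 + 23)*(-36) = 17*(-36) = -612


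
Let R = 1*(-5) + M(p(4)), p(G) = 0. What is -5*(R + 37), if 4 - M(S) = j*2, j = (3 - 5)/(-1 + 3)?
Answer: -190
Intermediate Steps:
j = -1 (j = -2/2 = -2*1/2 = -1)
M(S) = 6 (M(S) = 4 - (-1)*2 = 4 - 1*(-2) = 4 + 2 = 6)
R = 1 (R = 1*(-5) + 6 = -5 + 6 = 1)
-5*(R + 37) = -5*(1 + 37) = -5*38 = -190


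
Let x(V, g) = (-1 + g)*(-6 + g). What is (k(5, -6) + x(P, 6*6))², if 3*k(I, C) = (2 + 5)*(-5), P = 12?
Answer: 9703225/9 ≈ 1.0781e+6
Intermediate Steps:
k(I, C) = -35/3 (k(I, C) = ((2 + 5)*(-5))/3 = (7*(-5))/3 = (⅓)*(-35) = -35/3)
(k(5, -6) + x(P, 6*6))² = (-35/3 + (6 + (6*6)² - 42*6))² = (-35/3 + (6 + 36² - 7*36))² = (-35/3 + (6 + 1296 - 252))² = (-35/3 + 1050)² = (3115/3)² = 9703225/9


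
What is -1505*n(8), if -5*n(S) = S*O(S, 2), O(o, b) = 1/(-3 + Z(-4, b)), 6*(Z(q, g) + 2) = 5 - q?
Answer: -688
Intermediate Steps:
Z(q, g) = -7/6 - q/6 (Z(q, g) = -2 + (5 - q)/6 = -2 + (5/6 - q/6) = -7/6 - q/6)
O(o, b) = -2/7 (O(o, b) = 1/(-3 + (-7/6 - 1/6*(-4))) = 1/(-3 + (-7/6 + 2/3)) = 1/(-3 - 1/2) = 1/(-7/2) = -2/7)
n(S) = 2*S/35 (n(S) = -S*(-2)/(5*7) = -(-2)*S/35 = 2*S/35)
-1505*n(8) = -86*8 = -1505*16/35 = -688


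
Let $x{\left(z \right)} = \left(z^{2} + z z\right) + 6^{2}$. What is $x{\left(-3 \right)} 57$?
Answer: $3078$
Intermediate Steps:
$x{\left(z \right)} = 36 + 2 z^{2}$ ($x{\left(z \right)} = \left(z^{2} + z^{2}\right) + 36 = 2 z^{2} + 36 = 36 + 2 z^{2}$)
$x{\left(-3 \right)} 57 = \left(36 + 2 \left(-3\right)^{2}\right) 57 = \left(36 + 2 \cdot 9\right) 57 = \left(36 + 18\right) 57 = 54 \cdot 57 = 3078$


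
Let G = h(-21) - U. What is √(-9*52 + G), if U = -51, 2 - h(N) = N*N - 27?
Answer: I*√829 ≈ 28.792*I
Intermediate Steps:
h(N) = 29 - N² (h(N) = 2 - (N*N - 27) = 2 - (N² - 27) = 2 - (-27 + N²) = 2 + (27 - N²) = 29 - N²)
G = -361 (G = (29 - 1*(-21)²) - 1*(-51) = (29 - 1*441) + 51 = (29 - 441) + 51 = -412 + 51 = -361)
√(-9*52 + G) = √(-9*52 - 361) = √(-468 - 361) = √(-829) = I*√829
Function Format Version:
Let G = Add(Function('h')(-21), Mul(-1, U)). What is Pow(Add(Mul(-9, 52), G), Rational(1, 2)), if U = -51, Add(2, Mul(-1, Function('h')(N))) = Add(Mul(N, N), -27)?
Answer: Mul(I, Pow(829, Rational(1, 2))) ≈ Mul(28.792, I)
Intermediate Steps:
Function('h')(N) = Add(29, Mul(-1, Pow(N, 2))) (Function('h')(N) = Add(2, Mul(-1, Add(Mul(N, N), -27))) = Add(2, Mul(-1, Add(Pow(N, 2), -27))) = Add(2, Mul(-1, Add(-27, Pow(N, 2)))) = Add(2, Add(27, Mul(-1, Pow(N, 2)))) = Add(29, Mul(-1, Pow(N, 2))))
G = -361 (G = Add(Add(29, Mul(-1, Pow(-21, 2))), Mul(-1, -51)) = Add(Add(29, Mul(-1, 441)), 51) = Add(Add(29, -441), 51) = Add(-412, 51) = -361)
Pow(Add(Mul(-9, 52), G), Rational(1, 2)) = Pow(Add(Mul(-9, 52), -361), Rational(1, 2)) = Pow(Add(-468, -361), Rational(1, 2)) = Pow(-829, Rational(1, 2)) = Mul(I, Pow(829, Rational(1, 2)))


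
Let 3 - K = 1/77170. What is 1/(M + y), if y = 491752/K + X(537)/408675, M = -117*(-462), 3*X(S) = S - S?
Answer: 231509/50462489326 ≈ 4.5877e-6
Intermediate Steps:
K = 231509/77170 (K = 3 - 1/77170 = 231509/77170 ≈ 3.0000)
X(S) = 0 (X(S) = (S - S)/3 = (⅓)*0 = 0)
M = 54054
y = 37948501840/231509 (y = 491752/(231509/77170) + 0/408675 = 491752*(77170/231509) + 0*(1/408675) = 37948501840/231509 + 0 = 37948501840/231509 ≈ 1.6392e+5)
1/(M + y) = 1/(54054 + 37948501840/231509) = 1/(50462489326/231509) = 231509/50462489326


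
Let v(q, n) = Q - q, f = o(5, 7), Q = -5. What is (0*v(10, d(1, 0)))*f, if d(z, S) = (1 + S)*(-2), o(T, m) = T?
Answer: 0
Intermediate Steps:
f = 5
d(z, S) = -2 - 2*S
v(q, n) = -5 - q
(0*v(10, d(1, 0)))*f = (0*(-5 - 1*10))*5 = (0*(-5 - 10))*5 = (0*(-15))*5 = 0*5 = 0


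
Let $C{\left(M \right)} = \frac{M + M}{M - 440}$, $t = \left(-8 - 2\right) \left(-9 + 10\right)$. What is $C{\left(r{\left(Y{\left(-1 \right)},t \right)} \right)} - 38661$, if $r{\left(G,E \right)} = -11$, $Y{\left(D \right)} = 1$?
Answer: $- \frac{1585099}{41} \approx -38661.0$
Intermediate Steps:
$t = -10$ ($t = \left(-10\right) 1 = -10$)
$C{\left(M \right)} = \frac{2 M}{-440 + M}$
$C{\left(r{\left(Y{\left(-1 \right)},t \right)} \right)} - 38661 = 2 \left(-11\right) \frac{1}{-440 - 11} - 38661 = 2 \left(-11\right) \frac{1}{-451} - 38661 = 2 \left(-11\right) \left(- \frac{1}{451}\right) - 38661 = \frac{2}{41} - 38661 = - \frac{1585099}{41}$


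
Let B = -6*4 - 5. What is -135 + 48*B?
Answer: -1527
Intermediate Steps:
B = -29 (B = -24 - 5 = -29)
-135 + 48*B = -135 + 48*(-29) = -135 - 1392 = -1527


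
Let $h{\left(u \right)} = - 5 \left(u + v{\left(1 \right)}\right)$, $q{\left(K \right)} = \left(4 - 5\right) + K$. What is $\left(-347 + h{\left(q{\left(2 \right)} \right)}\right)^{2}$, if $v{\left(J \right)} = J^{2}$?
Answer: $127449$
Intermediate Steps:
$q{\left(K \right)} = -1 + K$
$h{\left(u \right)} = -5 - 5 u$ ($h{\left(u \right)} = - 5 \left(u + 1^{2}\right) = - 5 \left(u + 1\right) = - 5 \left(1 + u\right) = -5 - 5 u$)
$\left(-347 + h{\left(q{\left(2 \right)} \right)}\right)^{2} = \left(-347 - \left(5 + 5 \left(-1 + 2\right)\right)\right)^{2} = \left(-347 - 10\right)^{2} = \left(-357\right)^{2} = 127449$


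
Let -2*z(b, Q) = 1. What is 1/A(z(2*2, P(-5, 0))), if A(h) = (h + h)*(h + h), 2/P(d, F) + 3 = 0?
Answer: 1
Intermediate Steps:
P(d, F) = -2/3 (P(d, F) = 2/(-3 + 0) = 2/(-3) = 2*(-1/3) = -2/3)
z(b, Q) = -1/2 (z(b, Q) = -1/2*1 = -1/2)
A(h) = 4*h**2 (A(h) = (2*h)*(2*h) = 4*h**2)
1/A(z(2*2, P(-5, 0))) = 1/(4*(-1/2)**2) = 1/(4*(1/4)) = 1/1 = 1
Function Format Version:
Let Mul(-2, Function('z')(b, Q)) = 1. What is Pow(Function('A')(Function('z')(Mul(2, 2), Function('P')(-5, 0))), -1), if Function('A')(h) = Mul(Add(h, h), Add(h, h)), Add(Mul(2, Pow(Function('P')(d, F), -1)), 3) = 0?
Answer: 1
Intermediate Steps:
Function('P')(d, F) = Rational(-2, 3) (Function('P')(d, F) = Mul(2, Pow(Add(-3, 0), -1)) = Mul(2, Pow(-3, -1)) = Mul(2, Rational(-1, 3)) = Rational(-2, 3))
Function('z')(b, Q) = Rational(-1, 2) (Function('z')(b, Q) = Mul(Rational(-1, 2), 1) = Rational(-1, 2))
Function('A')(h) = Mul(4, Pow(h, 2)) (Function('A')(h) = Mul(Mul(2, h), Mul(2, h)) = Mul(4, Pow(h, 2)))
Pow(Function('A')(Function('z')(Mul(2, 2), Function('P')(-5, 0))), -1) = Pow(Mul(4, Pow(Rational(-1, 2), 2)), -1) = Pow(Mul(4, Rational(1, 4)), -1) = Pow(1, -1) = 1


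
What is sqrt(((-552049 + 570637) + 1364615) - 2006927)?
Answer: 2*I*sqrt(155931) ≈ 789.76*I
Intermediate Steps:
sqrt(((-552049 + 570637) + 1364615) - 2006927) = sqrt((18588 + 1364615) - 2006927) = sqrt(1383203 - 2006927) = sqrt(-623724) = 2*I*sqrt(155931)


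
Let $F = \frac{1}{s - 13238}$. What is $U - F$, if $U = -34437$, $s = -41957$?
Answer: $- \frac{1900750214}{55195} \approx -34437.0$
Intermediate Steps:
$F = - \frac{1}{55195}$ ($F = \frac{1}{-41957 - 13238} = \frac{1}{-55195} = - \frac{1}{55195} \approx -1.8118 \cdot 10^{-5}$)
$U - F = -34437 - - \frac{1}{55195} = -34437 + \frac{1}{55195} = - \frac{1900750214}{55195}$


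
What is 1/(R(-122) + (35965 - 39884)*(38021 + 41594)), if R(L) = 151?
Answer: -1/312011034 ≈ -3.2050e-9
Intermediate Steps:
1/(R(-122) + (35965 - 39884)*(38021 + 41594)) = 1/(151 + (35965 - 39884)*(38021 + 41594)) = 1/(151 - 3919*79615) = 1/(151 - 312011185) = 1/(-312011034) = -1/312011034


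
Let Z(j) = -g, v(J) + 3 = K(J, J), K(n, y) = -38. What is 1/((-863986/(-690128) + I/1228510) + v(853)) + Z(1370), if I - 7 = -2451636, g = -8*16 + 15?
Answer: 999598412034909/8847879374533 ≈ 112.98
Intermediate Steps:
v(J) = -41 (v(J) = -3 - 38 = -41)
g = -113 (g = -128 + 15 = -113)
I = -2451629 (I = 7 - 2451636 = -2451629)
Z(j) = 113 (Z(j) = -1*(-113) = 113)
1/((-863986/(-690128) + I/1228510) + v(853)) + Z(1370) = 1/((-863986/(-690128) - 2451629/1228510) - 41) + 113 = 1/((-863986*(-1/690128) - 2451629*1/1228510) - 41) + 113 = 1/((431993/345064 - 2451629/1228510) - 41) + 113 = 1/(-157630594413/211957287320 - 41) + 113 = 1/(-8847879374533/211957287320) + 113 = -211957287320/8847879374533 + 113 = 999598412034909/8847879374533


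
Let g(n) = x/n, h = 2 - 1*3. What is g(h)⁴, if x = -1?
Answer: 1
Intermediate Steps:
h = -1 (h = 2 - 3 = -1)
g(n) = -1/n
g(h)⁴ = (-1/(-1))⁴ = (-1*(-1))⁴ = 1⁴ = 1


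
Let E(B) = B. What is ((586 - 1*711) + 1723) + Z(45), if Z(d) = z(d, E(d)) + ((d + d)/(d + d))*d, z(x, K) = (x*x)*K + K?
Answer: 92813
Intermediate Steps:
z(x, K) = K + K*x² (z(x, K) = x²*K + K = K*x² + K = K + K*x²)
Z(d) = d + d*(1 + d²) (Z(d) = d*(1 + d²) + ((d + d)/(d + d))*d = d*(1 + d²) + ((2*d)/((2*d)))*d = d*(1 + d²) + ((2*d)*(1/(2*d)))*d = d*(1 + d²) + 1*d = d*(1 + d²) + d = d + d*(1 + d²))
((586 - 1*711) + 1723) + Z(45) = ((586 - 1*711) + 1723) + 45*(2 + 45²) = ((586 - 711) + 1723) + 45*(2 + 2025) = (-125 + 1723) + 45*2027 = 1598 + 91215 = 92813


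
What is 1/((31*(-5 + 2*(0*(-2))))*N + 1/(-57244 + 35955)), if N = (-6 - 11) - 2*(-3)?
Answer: 21289/36297744 ≈ 0.00058651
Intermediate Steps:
N = -11 (N = -17 + 6 = -11)
1/((31*(-5 + 2*(0*(-2))))*N + 1/(-57244 + 35955)) = 1/((31*(-5 + 2*(0*(-2))))*(-11) + 1/(-57244 + 35955)) = 1/((31*(-5 + 2*0))*(-11) + 1/(-21289)) = 1/((31*(-5 + 0))*(-11) - 1/21289) = 1/((31*(-5))*(-11) - 1/21289) = 1/(-155*(-11) - 1/21289) = 1/(1705 - 1/21289) = 1/(36297744/21289) = 21289/36297744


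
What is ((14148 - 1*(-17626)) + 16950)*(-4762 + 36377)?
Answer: 1540409260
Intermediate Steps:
((14148 - 1*(-17626)) + 16950)*(-4762 + 36377) = ((14148 + 17626) + 16950)*31615 = (31774 + 16950)*31615 = 48724*31615 = 1540409260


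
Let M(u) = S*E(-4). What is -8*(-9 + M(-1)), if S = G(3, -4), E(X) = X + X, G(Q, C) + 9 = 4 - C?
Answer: 8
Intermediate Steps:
G(Q, C) = -5 - C (G(Q, C) = -9 + (4 - C) = -5 - C)
E(X) = 2*X
S = -1 (S = -5 - 1*(-4) = -5 + 4 = -1)
M(u) = 8 (M(u) = -2*(-4) = -1*(-8) = 8)
-8*(-9 + M(-1)) = -8*(-9 + 8) = -8*(-1) = 8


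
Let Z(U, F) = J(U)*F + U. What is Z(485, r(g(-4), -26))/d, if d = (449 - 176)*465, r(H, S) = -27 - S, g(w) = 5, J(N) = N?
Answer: 0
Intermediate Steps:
d = 126945 (d = 273*465 = 126945)
Z(U, F) = U + F*U (Z(U, F) = U*F + U = F*U + U = U + F*U)
Z(485, r(g(-4), -26))/d = (485*(1 + (-27 - 1*(-26))))/126945 = (485*(1 + (-27 + 26)))*(1/126945) = (485*(1 - 1))*(1/126945) = (485*0)*(1/126945) = 0*(1/126945) = 0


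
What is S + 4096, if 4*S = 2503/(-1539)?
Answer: 25212473/6156 ≈ 4095.6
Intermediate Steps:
S = -2503/6156 (S = (2503/(-1539))/4 = (2503*(-1/1539))/4 = (¼)*(-2503/1539) = -2503/6156 ≈ -0.40660)
S + 4096 = -2503/6156 + 4096 = 25212473/6156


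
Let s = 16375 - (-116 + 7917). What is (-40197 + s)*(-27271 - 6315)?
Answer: 1062090078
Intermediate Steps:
s = 8574 (s = 16375 - 1*7801 = 16375 - 7801 = 8574)
(-40197 + s)*(-27271 - 6315) = (-40197 + 8574)*(-27271 - 6315) = -31623*(-33586) = 1062090078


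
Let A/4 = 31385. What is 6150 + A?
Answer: 131690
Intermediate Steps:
A = 125540 (A = 4*31385 = 125540)
6150 + A = 6150 + 125540 = 131690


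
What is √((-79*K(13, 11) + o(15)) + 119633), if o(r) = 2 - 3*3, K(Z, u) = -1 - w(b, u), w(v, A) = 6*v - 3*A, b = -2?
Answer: 5*√4646 ≈ 340.81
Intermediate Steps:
w(v, A) = -3*A + 6*v
K(Z, u) = 11 + 3*u (K(Z, u) = -1 - (-3*u + 6*(-2)) = -1 - (-3*u - 12) = -1 - (-12 - 3*u) = -1 + (12 + 3*u) = 11 + 3*u)
o(r) = -7 (o(r) = 2 - 9 = -7)
√((-79*K(13, 11) + o(15)) + 119633) = √((-79*(11 + 3*11) - 7) + 119633) = √((-79*(11 + 33) - 7) + 119633) = √((-79*44 - 7) + 119633) = √((-3476 - 7) + 119633) = √(-3483 + 119633) = √116150 = 5*√4646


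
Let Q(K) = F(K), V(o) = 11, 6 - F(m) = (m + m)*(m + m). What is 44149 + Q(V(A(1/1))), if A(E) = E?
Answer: 43671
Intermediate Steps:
F(m) = 6 - 4*m**2 (F(m) = 6 - (m + m)*(m + m) = 6 - 2*m*2*m = 6 - 4*m**2)
Q(K) = 6 - 4*K**2
44149 + Q(V(A(1/1))) = 44149 + (6 - 4*11**2) = 44149 + (6 - 4*121) = 44149 + (6 - 484) = 44149 - 478 = 43671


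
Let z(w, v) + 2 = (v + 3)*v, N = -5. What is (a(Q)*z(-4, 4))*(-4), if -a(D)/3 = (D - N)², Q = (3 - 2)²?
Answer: 11232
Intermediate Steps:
Q = 1 (Q = 1² = 1)
z(w, v) = -2 + v*(3 + v) (z(w, v) = -2 + (v + 3)*v = -2 + (3 + v)*v = -2 + v*(3 + v))
a(D) = -3*(5 + D)² (a(D) = -3*(D - 1*(-5))² = -3*(D + 5)² = -3*(5 + D)²)
(a(Q)*z(-4, 4))*(-4) = ((-3*(5 + 1)²)*(-2 + 4² + 3*4))*(-4) = ((-3*6²)*(-2 + 16 + 12))*(-4) = (-3*36*26)*(-4) = -108*26*(-4) = -2808*(-4) = 11232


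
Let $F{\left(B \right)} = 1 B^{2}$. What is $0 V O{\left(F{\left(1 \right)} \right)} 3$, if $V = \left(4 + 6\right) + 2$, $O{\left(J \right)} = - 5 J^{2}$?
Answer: $0$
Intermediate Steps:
$F{\left(B \right)} = B^{2}$
$V = 12$ ($V = 10 + 2 = 12$)
$0 V O{\left(F{\left(1 \right)} \right)} 3 = 0 \cdot 12 \left(- 5 \left(1^{2}\right)^{2}\right) 3 = 0 \left(- 5 \cdot 1^{2}\right) 3 = 0 \left(\left(-5\right) 1\right) 3 = 0 \left(-5\right) 3 = 0 \cdot 3 = 0$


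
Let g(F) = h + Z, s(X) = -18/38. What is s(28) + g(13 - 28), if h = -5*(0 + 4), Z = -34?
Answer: -1035/19 ≈ -54.474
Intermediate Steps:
h = -20 (h = -5*4 = -20)
s(X) = -9/19 (s(X) = -18*1/38 = -9/19)
g(F) = -54 (g(F) = -20 - 34 = -54)
s(28) + g(13 - 28) = -9/19 - 54 = -1035/19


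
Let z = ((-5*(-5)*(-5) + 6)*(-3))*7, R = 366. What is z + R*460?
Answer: 170859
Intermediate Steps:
z = 2499 (z = ((25*(-5) + 6)*(-3))*7 = ((-125 + 6)*(-3))*7 = -119*(-3)*7 = 357*7 = 2499)
z + R*460 = 2499 + 366*460 = 2499 + 168360 = 170859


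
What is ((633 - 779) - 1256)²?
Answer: 1965604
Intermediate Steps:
((633 - 779) - 1256)² = (-146 - 1256)² = (-1402)² = 1965604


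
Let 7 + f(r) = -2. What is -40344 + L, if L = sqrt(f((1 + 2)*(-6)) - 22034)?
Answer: -40344 + I*sqrt(22043) ≈ -40344.0 + 148.47*I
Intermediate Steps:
f(r) = -9 (f(r) = -7 - 2 = -9)
L = I*sqrt(22043) (L = sqrt(-9 - 22034) = sqrt(-22043) = I*sqrt(22043) ≈ 148.47*I)
-40344 + L = -40344 + I*sqrt(22043)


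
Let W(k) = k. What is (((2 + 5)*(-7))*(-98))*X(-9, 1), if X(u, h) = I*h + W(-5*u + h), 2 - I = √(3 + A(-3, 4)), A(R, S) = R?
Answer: 230496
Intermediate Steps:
I = 2 (I = 2 - √(3 - 3) = 2 - √0 = 2 - 1*0 = 2 + 0 = 2)
X(u, h) = -5*u + 3*h (X(u, h) = 2*h + (-5*u + h) = 2*h + (h - 5*u) = -5*u + 3*h)
(((2 + 5)*(-7))*(-98))*X(-9, 1) = (((2 + 5)*(-7))*(-98))*(-5*(-9) + 3*1) = ((7*(-7))*(-98))*(45 + 3) = -49*(-98)*48 = 4802*48 = 230496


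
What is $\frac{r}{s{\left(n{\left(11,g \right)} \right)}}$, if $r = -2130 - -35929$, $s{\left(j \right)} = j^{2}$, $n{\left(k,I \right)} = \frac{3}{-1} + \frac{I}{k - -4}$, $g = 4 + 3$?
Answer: $\frac{7604775}{1444} \approx 5266.5$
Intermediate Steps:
$g = 7$
$n{\left(k,I \right)} = -3 + \frac{I}{4 + k}$ ($n{\left(k,I \right)} = 3 \left(-1\right) + \frac{I}{k + 4} = -3 + \frac{I}{4 + k}$)
$r = 33799$ ($r = -2130 + 35929 = 33799$)
$\frac{r}{s{\left(n{\left(11,g \right)} \right)}} = \frac{33799}{\left(\frac{-12 + 7 - 33}{4 + 11}\right)^{2}} = \frac{33799}{\left(\frac{-12 + 7 - 33}{15}\right)^{2}} = \frac{33799}{\left(\frac{1}{15} \left(-38\right)\right)^{2}} = \frac{33799}{\left(- \frac{38}{15}\right)^{2}} = \frac{33799}{\frac{1444}{225}} = 33799 \cdot \frac{225}{1444} = \frac{7604775}{1444}$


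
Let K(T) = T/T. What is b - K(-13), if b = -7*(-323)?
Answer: 2260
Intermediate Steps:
K(T) = 1
b = 2261
b - K(-13) = 2261 - 1*1 = 2261 - 1 = 2260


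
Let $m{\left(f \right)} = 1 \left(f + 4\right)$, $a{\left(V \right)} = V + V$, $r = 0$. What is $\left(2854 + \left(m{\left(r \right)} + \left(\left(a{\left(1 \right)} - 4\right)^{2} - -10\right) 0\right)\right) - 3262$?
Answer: $-404$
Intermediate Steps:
$a{\left(V \right)} = 2 V$
$m{\left(f \right)} = 4 + f$ ($m{\left(f \right)} = 1 \left(4 + f\right) = 4 + f$)
$\left(2854 + \left(m{\left(r \right)} + \left(\left(a{\left(1 \right)} - 4\right)^{2} - -10\right) 0\right)\right) - 3262 = \left(2854 + \left(\left(4 + 0\right) + \left(\left(2 \cdot 1 - 4\right)^{2} - -10\right) 0\right)\right) - 3262 = \left(2854 + \left(4 + \left(\left(2 - 4\right)^{2} + 10\right) 0\right)\right) - 3262 = \left(2854 + \left(4 + \left(\left(-2\right)^{2} + 10\right) 0\right)\right) - 3262 = \left(2854 + \left(4 + \left(4 + 10\right) 0\right)\right) - 3262 = \left(2854 + \left(4 + 14 \cdot 0\right)\right) - 3262 = \left(2854 + \left(4 + 0\right)\right) - 3262 = \left(2854 + 4\right) - 3262 = 2858 - 3262 = -404$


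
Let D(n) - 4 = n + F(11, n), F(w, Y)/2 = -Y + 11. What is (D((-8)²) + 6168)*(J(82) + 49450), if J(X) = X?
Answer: 303631160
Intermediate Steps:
F(w, Y) = 22 - 2*Y (F(w, Y) = 2*(-Y + 11) = 2*(11 - Y) = 22 - 2*Y)
D(n) = 26 - n (D(n) = 4 + (n + (22 - 2*n)) = 4 + (22 - n) = 26 - n)
(D((-8)²) + 6168)*(J(82) + 49450) = ((26 - 1*(-8)²) + 6168)*(82 + 49450) = ((26 - 1*64) + 6168)*49532 = ((26 - 64) + 6168)*49532 = (-38 + 6168)*49532 = 6130*49532 = 303631160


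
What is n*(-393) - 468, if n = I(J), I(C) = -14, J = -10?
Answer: 5034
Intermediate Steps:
n = -14
n*(-393) - 468 = -14*(-393) - 468 = 5502 - 468 = 5034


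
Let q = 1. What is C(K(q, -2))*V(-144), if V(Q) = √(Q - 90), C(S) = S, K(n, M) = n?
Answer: 3*I*√26 ≈ 15.297*I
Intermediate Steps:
V(Q) = √(-90 + Q)
C(K(q, -2))*V(-144) = 1*√(-90 - 144) = 1*√(-234) = 1*(3*I*√26) = 3*I*√26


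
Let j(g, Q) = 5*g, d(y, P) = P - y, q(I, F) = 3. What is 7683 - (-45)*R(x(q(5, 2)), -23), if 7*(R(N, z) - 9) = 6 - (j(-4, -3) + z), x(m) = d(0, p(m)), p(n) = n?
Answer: 8403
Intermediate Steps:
x(m) = m (x(m) = m - 1*0 = m + 0 = m)
R(N, z) = 89/7 - z/7 (R(N, z) = 9 + (6 - (5*(-4) + z))/7 = 9 + (6 - (-20 + z))/7 = 9 + (6 + (20 - z))/7 = 9 + (26 - z)/7 = 9 + (26/7 - z/7) = 89/7 - z/7)
7683 - (-45)*R(x(q(5, 2)), -23) = 7683 - (-45)*(89/7 - ⅐*(-23)) = 7683 - (-45)*(89/7 + 23/7) = 7683 - (-45)*16 = 7683 - 1*(-720) = 7683 + 720 = 8403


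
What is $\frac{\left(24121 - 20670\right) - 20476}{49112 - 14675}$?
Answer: $- \frac{5675}{11479} \approx -0.49438$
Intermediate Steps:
$\frac{\left(24121 - 20670\right) - 20476}{49112 - 14675} = \frac{3451 - 20476}{34437} = \left(-17025\right) \frac{1}{34437} = - \frac{5675}{11479}$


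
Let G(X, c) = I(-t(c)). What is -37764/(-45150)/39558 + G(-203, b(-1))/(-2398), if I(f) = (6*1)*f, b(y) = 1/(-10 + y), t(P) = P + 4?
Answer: 6413825186/654336954425 ≈ 0.0098020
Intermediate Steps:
t(P) = 4 + P
I(f) = 6*f
G(X, c) = -24 - 6*c (G(X, c) = 6*(-(4 + c)) = 6*(-4 - c) = -24 - 6*c)
-37764/(-45150)/39558 + G(-203, b(-1))/(-2398) = -37764/(-45150)/39558 + (-24 - 6/(-10 - 1))/(-2398) = -37764*(-1/45150)*(1/39558) + (-24 - 6/(-11))*(-1/2398) = (6294/7525)*(1/39558) + (-24 - 6*(-1/11))*(-1/2398) = 1049/49612325 + (-24 + 6/11)*(-1/2398) = 1049/49612325 - 258/11*(-1/2398) = 1049/49612325 + 129/13189 = 6413825186/654336954425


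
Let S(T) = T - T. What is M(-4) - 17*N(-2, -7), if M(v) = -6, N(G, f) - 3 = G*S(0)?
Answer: -57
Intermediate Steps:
S(T) = 0
N(G, f) = 3 (N(G, f) = 3 + G*0 = 3 + 0 = 3)
M(-4) - 17*N(-2, -7) = -6 - 17*3 = -6 - 51 = -57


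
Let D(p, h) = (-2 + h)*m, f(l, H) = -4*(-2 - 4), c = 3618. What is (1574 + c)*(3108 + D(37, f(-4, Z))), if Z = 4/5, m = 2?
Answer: 16365184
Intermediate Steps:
Z = ⅘ (Z = 4*(⅕) = ⅘ ≈ 0.80000)
f(l, H) = 24 (f(l, H) = -4*(-6) = 24)
D(p, h) = -4 + 2*h (D(p, h) = (-2 + h)*2 = -4 + 2*h)
(1574 + c)*(3108 + D(37, f(-4, Z))) = (1574 + 3618)*(3108 + (-4 + 2*24)) = 5192*(3108 + (-4 + 48)) = 5192*(3108 + 44) = 5192*3152 = 16365184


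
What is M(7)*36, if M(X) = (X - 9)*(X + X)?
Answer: -1008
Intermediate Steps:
M(X) = 2*X*(-9 + X) (M(X) = (-9 + X)*(2*X) = 2*X*(-9 + X))
M(7)*36 = (2*7*(-9 + 7))*36 = (2*7*(-2))*36 = -28*36 = -1008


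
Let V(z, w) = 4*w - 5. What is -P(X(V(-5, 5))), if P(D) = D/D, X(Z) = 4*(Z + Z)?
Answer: -1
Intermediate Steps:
V(z, w) = -5 + 4*w
X(Z) = 8*Z (X(Z) = 4*(2*Z) = 8*Z)
P(D) = 1
-P(X(V(-5, 5))) = -1*1 = -1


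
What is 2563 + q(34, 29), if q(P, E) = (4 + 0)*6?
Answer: 2587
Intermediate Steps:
q(P, E) = 24 (q(P, E) = 4*6 = 24)
2563 + q(34, 29) = 2563 + 24 = 2587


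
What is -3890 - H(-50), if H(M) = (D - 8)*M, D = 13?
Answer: -3640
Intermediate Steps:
H(M) = 5*M (H(M) = (13 - 8)*M = 5*M)
-3890 - H(-50) = -3890 - 5*(-50) = -3890 - 1*(-250) = -3890 + 250 = -3640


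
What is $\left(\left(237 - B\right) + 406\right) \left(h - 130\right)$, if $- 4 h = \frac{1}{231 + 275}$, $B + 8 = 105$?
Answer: $- \frac{71832033}{1012} \approx -70980.0$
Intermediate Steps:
$B = 97$ ($B = -8 + 105 = 97$)
$h = - \frac{1}{2024}$ ($h = - \frac{1}{4 \left(231 + 275\right)} = - \frac{1}{4 \cdot 506} = \left(- \frac{1}{4}\right) \frac{1}{506} = - \frac{1}{2024} \approx -0.00049407$)
$\left(\left(237 - B\right) + 406\right) \left(h - 130\right) = \left(\left(237 - 97\right) + 406\right) \left(- \frac{1}{2024} - 130\right) = \left(\left(237 - 97\right) + 406\right) \left(- \frac{263121}{2024}\right) = \left(140 + 406\right) \left(- \frac{263121}{2024}\right) = 546 \left(- \frac{263121}{2024}\right) = - \frac{71832033}{1012}$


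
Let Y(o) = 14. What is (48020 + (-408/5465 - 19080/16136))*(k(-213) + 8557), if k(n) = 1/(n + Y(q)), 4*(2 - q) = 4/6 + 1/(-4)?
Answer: 901324557705217038/2193558095 ≈ 4.1090e+8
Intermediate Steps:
q = 91/48 (q = 2 - (4/6 + 1/(-4))/4 = 2 - (4*(⅙) + 1*(-¼))/4 = 2 - (⅔ - ¼)/4 = 2 - ¼*5/12 = 2 - 5/48 = 91/48 ≈ 1.8958)
k(n) = 1/(14 + n) (k(n) = 1/(n + 14) = 1/(14 + n))
(48020 + (-408/5465 - 19080/16136))*(k(-213) + 8557) = (48020 + (-408/5465 - 19080/16136))*(1/(14 - 213) + 8557) = (48020 + (-408*1/5465 - 19080*1/16136))*(1/(-199) + 8557) = (48020 + (-408/5465 - 2385/2017))*(-1/199 + 8557) = (48020 - 13856961/11022905)*(1702842/199) = (529306041139/11022905)*(1702842/199) = 901324557705217038/2193558095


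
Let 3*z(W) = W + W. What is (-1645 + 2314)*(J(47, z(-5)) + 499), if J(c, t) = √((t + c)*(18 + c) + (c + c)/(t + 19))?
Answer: 333831 + 223*√25599 ≈ 3.6951e+5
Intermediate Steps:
z(W) = 2*W/3 (z(W) = (W + W)/3 = (2*W)/3 = 2*W/3)
J(c, t) = √((18 + c)*(c + t) + 2*c/(19 + t)) (J(c, t) = √((c + t)*(18 + c) + (2*c)/(19 + t)) = √((18 + c)*(c + t) + 2*c/(19 + t)))
(-1645 + 2314)*(J(47, z(-5)) + 499) = (-1645 + 2314)*(√((2*47 + (19 + (⅔)*(-5))*(47² + 18*47 + 18*((⅔)*(-5)) + 47*((⅔)*(-5))))/(19 + (⅔)*(-5))) + 499) = 669*(√((94 + (19 - 10/3)*(2209 + 846 + 18*(-10/3) + 47*(-10/3)))/(19 - 10/3)) + 499) = 669*(√((94 + 47*(2209 + 846 - 60 - 470/3)/3)/(47/3)) + 499) = 669*(√(3*(94 + (47/3)*(8515/3))/47) + 499) = 669*(√(3*(94 + 400205/9)/47) + 499) = 669*(√((3/47)*(401051/9)) + 499) = 669*(√(8533/3) + 499) = 669*(√25599/3 + 499) = 669*(499 + √25599/3) = 333831 + 223*√25599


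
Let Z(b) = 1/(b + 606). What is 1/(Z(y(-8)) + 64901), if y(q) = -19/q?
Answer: 4867/315873175 ≈ 1.5408e-5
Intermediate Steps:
Z(b) = 1/(606 + b)
1/(Z(y(-8)) + 64901) = 1/(1/(606 - 19/(-8)) + 64901) = 1/(1/(606 - 19*(-⅛)) + 64901) = 1/(1/(606 + 19/8) + 64901) = 1/(1/(4867/8) + 64901) = 1/(8/4867 + 64901) = 1/(315873175/4867) = 4867/315873175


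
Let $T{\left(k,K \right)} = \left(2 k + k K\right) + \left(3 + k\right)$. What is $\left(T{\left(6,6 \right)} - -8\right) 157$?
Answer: $10205$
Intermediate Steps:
$T{\left(k,K \right)} = 3 + 3 k + K k$ ($T{\left(k,K \right)} = \left(2 k + K k\right) + \left(3 + k\right) = 3 + 3 k + K k$)
$\left(T{\left(6,6 \right)} - -8\right) 157 = \left(\left(3 + 3 \cdot 6 + 6 \cdot 6\right) - -8\right) 157 = \left(\left(3 + 18 + 36\right) + 8\right) 157 = \left(57 + 8\right) 157 = 65 \cdot 157 = 10205$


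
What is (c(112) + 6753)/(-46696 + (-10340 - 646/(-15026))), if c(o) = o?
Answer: -10315349/85702229 ≈ -0.12036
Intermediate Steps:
(c(112) + 6753)/(-46696 + (-10340 - 646/(-15026))) = (112 + 6753)/(-46696 + (-10340 - 646/(-15026))) = 6865/(-46696 + (-10340 - 646*(-1/15026))) = 6865/(-46696 + (-10340 + 323/7513)) = 6865/(-46696 - 77684097/7513) = 6865/(-428511145/7513) = 6865*(-7513/428511145) = -10315349/85702229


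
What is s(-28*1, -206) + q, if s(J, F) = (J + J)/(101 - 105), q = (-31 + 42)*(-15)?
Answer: -151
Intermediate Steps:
q = -165 (q = 11*(-15) = -165)
s(J, F) = -J/2 (s(J, F) = (2*J)/(-4) = (2*J)*(-¼) = -J/2)
s(-28*1, -206) + q = -(-14) - 165 = -½*(-28) - 165 = 14 - 165 = -151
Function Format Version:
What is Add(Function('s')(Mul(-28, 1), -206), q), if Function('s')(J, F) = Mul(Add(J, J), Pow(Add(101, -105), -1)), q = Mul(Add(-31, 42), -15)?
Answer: -151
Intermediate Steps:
q = -165 (q = Mul(11, -15) = -165)
Function('s')(J, F) = Mul(Rational(-1, 2), J) (Function('s')(J, F) = Mul(Mul(2, J), Pow(-4, -1)) = Mul(Mul(2, J), Rational(-1, 4)) = Mul(Rational(-1, 2), J))
Add(Function('s')(Mul(-28, 1), -206), q) = Add(Mul(Rational(-1, 2), Mul(-28, 1)), -165) = Add(Mul(Rational(-1, 2), -28), -165) = Add(14, -165) = -151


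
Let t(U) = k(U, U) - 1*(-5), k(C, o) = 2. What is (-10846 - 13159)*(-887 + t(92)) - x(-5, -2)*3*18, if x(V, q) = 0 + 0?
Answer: 21124400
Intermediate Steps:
x(V, q) = 0
t(U) = 7 (t(U) = 2 - 1*(-5) = 2 + 5 = 7)
(-10846 - 13159)*(-887 + t(92)) - x(-5, -2)*3*18 = (-10846 - 13159)*(-887 + 7) - 0*3*18 = -24005*(-880) - 0*18 = 21124400 - 1*0 = 21124400 + 0 = 21124400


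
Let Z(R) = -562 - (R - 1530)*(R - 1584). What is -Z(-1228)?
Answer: 7756058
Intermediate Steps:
Z(R) = -562 - (-1584 + R)*(-1530 + R) (Z(R) = -562 - (-1530 + R)*(-1584 + R) = -562 - (-1584 + R)*(-1530 + R))
-Z(-1228) = -(-2424082 - 1*(-1228)² + 3114*(-1228)) = -(-2424082 - 1*1507984 - 3823992) = -(-2424082 - 1507984 - 3823992) = -1*(-7756058) = 7756058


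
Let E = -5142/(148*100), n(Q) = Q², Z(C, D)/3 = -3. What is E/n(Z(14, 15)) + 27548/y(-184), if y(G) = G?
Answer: -688031011/4595400 ≈ -149.72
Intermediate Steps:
Z(C, D) = -9 (Z(C, D) = 3*(-3) = -9)
E = -2571/7400 (E = -5142/14800 = -5142*1/14800 = -2571/7400 ≈ -0.34743)
E/n(Z(14, 15)) + 27548/y(-184) = -2571/(7400*((-9)²)) + 27548/(-184) = -2571/7400/81 + 27548*(-1/184) = -2571/7400*1/81 - 6887/46 = -857/199800 - 6887/46 = -688031011/4595400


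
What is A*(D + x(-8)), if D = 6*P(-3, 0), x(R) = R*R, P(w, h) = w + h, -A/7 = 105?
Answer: -33810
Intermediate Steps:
A = -735 (A = -7*105 = -735)
P(w, h) = h + w
x(R) = R²
D = -18 (D = 6*(0 - 3) = 6*(-3) = -18)
A*(D + x(-8)) = -735*(-18 + (-8)²) = -735*(-18 + 64) = -735*46 = -33810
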